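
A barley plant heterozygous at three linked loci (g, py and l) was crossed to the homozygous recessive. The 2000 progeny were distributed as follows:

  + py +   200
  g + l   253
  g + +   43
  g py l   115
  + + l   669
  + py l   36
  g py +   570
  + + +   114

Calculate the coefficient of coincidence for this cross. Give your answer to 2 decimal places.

0.96

The two most frequent reciprocal classes, + + l and g py +, are the parental types, so the F1 was + + l / g py +.
The two rarest classes, + py l and g + +, are the double crossovers. Comparing them with the parentals, only the py allele has switched, so py is the middle locus and the order is g – py – l.
g–py: (453 + 79)/2000 = 0.2660; py–l: (229 + 79)/2000 = 0.1540.
Expected DCO frequency = 0.2660 × 0.1540 ≈ 0.04096; observed = 79/2000 ≈ 0.03950.
Coefficient of coincidence = 0.03950/0.04096 ≈ 0.96.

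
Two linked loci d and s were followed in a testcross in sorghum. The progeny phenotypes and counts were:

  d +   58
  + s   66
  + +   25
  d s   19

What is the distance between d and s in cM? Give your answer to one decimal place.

The two most frequent classes, + s (66) and d + (58), are the parental types, so the F1 was + s / d +.
The recombinant classes are + + and d s: 25 + 19 = 44.
Recombination frequency = 44/168 = 0.2619 ≈ 26.2%, i.e. 26.2 cM.

26.2 cM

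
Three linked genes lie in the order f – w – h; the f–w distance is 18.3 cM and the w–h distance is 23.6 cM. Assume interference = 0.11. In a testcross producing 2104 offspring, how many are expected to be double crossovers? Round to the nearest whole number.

Map distances give recombination frequencies of 0.183 and 0.236 for the two intervals.
With interference 0.11 (so coincidence = 0.89), expected double-crossover frequency = 0.183 × 0.236 × 0.89 = 0.03844.
Expected number = 0.03844 × 2104 = 80.87 ≈ 81.

81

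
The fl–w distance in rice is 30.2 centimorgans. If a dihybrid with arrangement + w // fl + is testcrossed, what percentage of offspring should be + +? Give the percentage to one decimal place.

15.1%

A map distance of 30.2 centimorgans corresponds to a recombination frequency of 0.302.
The F1 is + w / fl +, so + + is a recombinant gamete class with expected frequency r/2 = 0.302/2 = 0.1510.
That is 0.1510 = 15.1% of the progeny.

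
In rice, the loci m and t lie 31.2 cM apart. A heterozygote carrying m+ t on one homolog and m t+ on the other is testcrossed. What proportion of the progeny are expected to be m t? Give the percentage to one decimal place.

15.6%

A map distance of 31.2 cM corresponds to a recombination frequency of 0.312.
The F1 is m+ t / m t+, so m t is a recombinant gamete class with expected frequency r/2 = 0.312/2 = 0.1560.
That is 0.1560 = 15.6% of the progeny.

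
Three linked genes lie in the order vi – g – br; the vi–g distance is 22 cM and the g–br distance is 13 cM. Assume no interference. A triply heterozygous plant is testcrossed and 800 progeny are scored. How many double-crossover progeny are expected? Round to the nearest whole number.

23

Map distances give recombination frequencies of 0.220 and 0.130 for the two intervals.
With no interference, expected double-crossover frequency = 0.220 × 0.130 = 0.02860.
Expected number = 0.02860 × 800 = 22.88 ≈ 23.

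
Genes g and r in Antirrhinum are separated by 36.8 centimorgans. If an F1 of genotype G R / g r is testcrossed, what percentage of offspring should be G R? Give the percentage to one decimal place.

31.6%

A map distance of 36.8 centimorgans corresponds to a recombination frequency of 0.368.
The F1 is G R / g r, so G R is a parental gamete class with expected frequency (1 − r)/2 = 0.632/2 = 0.3160.
That is 0.3160 = 31.6% of the progeny.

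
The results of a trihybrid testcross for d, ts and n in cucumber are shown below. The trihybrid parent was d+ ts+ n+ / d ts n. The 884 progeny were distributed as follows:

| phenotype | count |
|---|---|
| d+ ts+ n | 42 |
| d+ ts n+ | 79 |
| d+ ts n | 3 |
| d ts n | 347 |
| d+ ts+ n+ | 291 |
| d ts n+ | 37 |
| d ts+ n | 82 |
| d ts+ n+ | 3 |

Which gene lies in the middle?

d

The two rarest classes, d ts+ n+ and d+ ts n, are the double crossovers. Comparing them with the parentals, only the d allele has switched, so d is the middle locus and the order is ts – d – n.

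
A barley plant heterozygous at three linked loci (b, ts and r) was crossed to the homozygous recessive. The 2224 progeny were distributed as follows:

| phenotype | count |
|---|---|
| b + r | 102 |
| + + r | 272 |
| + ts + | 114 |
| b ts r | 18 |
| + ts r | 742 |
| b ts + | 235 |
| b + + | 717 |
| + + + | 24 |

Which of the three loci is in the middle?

The two most frequent reciprocal classes, + ts r and b + +, are the parental types, so the F1 was + ts r / b + +.
The two rarest classes, b ts r and + + +, are the double crossovers. Comparing them with the parentals, only the b allele has switched, so b is the middle locus and the order is r – b – ts.

b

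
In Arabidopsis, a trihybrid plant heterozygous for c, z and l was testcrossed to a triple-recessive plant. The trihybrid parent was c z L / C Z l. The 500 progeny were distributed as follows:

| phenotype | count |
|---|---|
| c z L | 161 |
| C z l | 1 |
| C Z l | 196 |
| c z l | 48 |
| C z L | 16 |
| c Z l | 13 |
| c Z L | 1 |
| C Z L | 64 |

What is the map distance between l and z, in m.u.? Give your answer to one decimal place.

The two rarest classes, c Z L and C z l, are the double crossovers. Comparing them with the parentals, only the z allele has switched, so z is the middle locus and the order is l – z – c.
Crossovers in the l–z interval produce the single-crossover classes c z l and C Z L (48 + 64 = 112) plus the double crossovers (2).
RF(l–z) = (112 + 2) / 500 = 114/500 = 0.2280 → 22.8 m.u.

22.8 m.u.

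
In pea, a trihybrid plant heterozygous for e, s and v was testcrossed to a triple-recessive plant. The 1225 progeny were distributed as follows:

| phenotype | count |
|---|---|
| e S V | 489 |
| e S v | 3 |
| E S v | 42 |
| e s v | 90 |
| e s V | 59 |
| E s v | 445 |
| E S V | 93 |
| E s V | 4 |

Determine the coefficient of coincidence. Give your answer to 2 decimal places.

The two most frequent reciprocal classes, e S V and E s v, are the parental types, so the F1 was e S V / E s v.
The two rarest classes, e S v and E s V, are the double crossovers. Comparing them with the parentals, only the v allele has switched, so v is the middle locus and the order is s – v – e.
s–v: (101 + 7)/1225 = 0.0882; v–e: (183 + 7)/1225 = 0.1551.
Expected DCO frequency = 0.0882 × 0.1551 ≈ 0.01368; observed = 7/1225 ≈ 0.00571.
Coefficient of coincidence = 0.00571/0.01368 ≈ 0.42.

0.42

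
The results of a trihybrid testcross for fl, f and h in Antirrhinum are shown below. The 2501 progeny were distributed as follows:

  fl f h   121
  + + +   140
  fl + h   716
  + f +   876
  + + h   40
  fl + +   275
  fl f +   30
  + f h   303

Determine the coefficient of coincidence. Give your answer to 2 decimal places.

The two most frequent reciprocal classes, fl + h and + f +, are the parental types, so the F1 was fl + h / + f +.
The two rarest classes, + + h and fl f +, are the double crossovers. Comparing them with the parentals, only the fl allele has switched, so fl is the middle locus and the order is f – fl – h.
f–fl: (261 + 70)/2501 = 0.1323; fl–h: (578 + 70)/2501 = 0.2591.
Expected DCO frequency = 0.1323 × 0.2591 ≈ 0.03428; observed = 70/2501 ≈ 0.02799.
Coefficient of coincidence = 0.02799/0.03428 ≈ 0.82.

0.82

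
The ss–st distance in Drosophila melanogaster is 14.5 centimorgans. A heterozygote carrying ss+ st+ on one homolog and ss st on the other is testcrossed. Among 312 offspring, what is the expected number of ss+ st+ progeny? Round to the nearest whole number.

133

A map distance of 14.5 centimorgans corresponds to a recombination frequency of 0.145.
The F1 is ss+ st+ / ss st, so ss+ st+ is a parental gamete class with expected frequency (1 − r)/2 = 0.855/2 = 0.4275.
Expected number = 0.4275 × 312 = 133.38 ≈ 133.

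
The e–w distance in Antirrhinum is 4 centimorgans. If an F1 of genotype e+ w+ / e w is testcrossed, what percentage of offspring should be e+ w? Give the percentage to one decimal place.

2.0%

A map distance of 4 centimorgans corresponds to a recombination frequency of 0.040.
The F1 is e+ w+ / e w, so e+ w is a recombinant gamete class with expected frequency r/2 = 0.040/2 = 0.0200.
That is 0.0200 = 2.0% of the progeny.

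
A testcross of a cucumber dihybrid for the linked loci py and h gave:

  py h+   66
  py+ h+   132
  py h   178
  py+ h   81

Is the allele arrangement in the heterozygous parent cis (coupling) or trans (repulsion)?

cis

The two most frequent classes are py+ h+ (132) and py h (178); these are the parental (non-recombinant) types.
So the F1 carried py+ h+ on one chromosome and py h on the other — the recessive alleles are on the same chromosome (cis / coupling).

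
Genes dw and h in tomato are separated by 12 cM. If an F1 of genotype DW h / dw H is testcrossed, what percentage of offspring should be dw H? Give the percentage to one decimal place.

44.0%

A map distance of 12 cM corresponds to a recombination frequency of 0.120.
The F1 is DW h / dw H, so dw H is a parental gamete class with expected frequency (1 − r)/2 = 0.880/2 = 0.4400.
That is 0.4400 = 44.0% of the progeny.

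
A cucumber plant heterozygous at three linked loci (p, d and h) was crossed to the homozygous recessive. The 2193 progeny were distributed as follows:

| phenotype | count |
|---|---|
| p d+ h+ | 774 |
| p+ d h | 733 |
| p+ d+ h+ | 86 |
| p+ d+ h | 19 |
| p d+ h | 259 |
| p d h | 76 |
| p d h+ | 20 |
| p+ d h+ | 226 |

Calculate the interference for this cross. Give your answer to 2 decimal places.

The two most frequent reciprocal classes, p+ d h and p d+ h+, are the parental types, so the F1 was p+ d h / p d+ h+.
The two rarest classes, p+ d+ h and p d h+, are the double crossovers. Comparing them with the parentals, only the d allele has switched, so d is the middle locus and the order is p – d – h.
p–d: (162 + 39)/2193 = 0.0917; d–h: (485 + 39)/2193 = 0.2389.
Expected DCO frequency = 0.0917 × 0.2389 ≈ 0.02191; observed = 39/2193 ≈ 0.01778.
Coefficient of coincidence = 0.01778/0.02191 ≈ 0.81; interference = 1 − 0.81 = 0.19.

0.19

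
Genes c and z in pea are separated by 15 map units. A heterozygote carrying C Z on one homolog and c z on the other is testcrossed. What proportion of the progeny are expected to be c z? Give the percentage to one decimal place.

A map distance of 15 map units corresponds to a recombination frequency of 0.150.
The F1 is C Z / c z, so c z is a parental gamete class with expected frequency (1 − r)/2 = 0.850/2 = 0.4250.
That is 0.4250 = 42.5% of the progeny.

42.5%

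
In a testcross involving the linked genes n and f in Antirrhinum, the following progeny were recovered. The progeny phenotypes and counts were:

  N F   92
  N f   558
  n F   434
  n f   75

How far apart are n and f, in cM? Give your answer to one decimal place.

14.4 cM

The two most frequent classes, N f (558) and n F (434), are the parental types, so the F1 was N f / n F.
The recombinant classes are N F and n f: 92 + 75 = 167.
Recombination frequency = 167/1159 = 0.1441 ≈ 14.4%, i.e. 14.4 cM.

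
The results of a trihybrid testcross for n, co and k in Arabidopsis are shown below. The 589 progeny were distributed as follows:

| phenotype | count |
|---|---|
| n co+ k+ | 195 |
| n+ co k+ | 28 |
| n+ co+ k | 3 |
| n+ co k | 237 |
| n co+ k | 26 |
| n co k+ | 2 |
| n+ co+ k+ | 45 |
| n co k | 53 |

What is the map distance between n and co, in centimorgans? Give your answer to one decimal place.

17.5 centimorgans

The two most frequent reciprocal classes, n co+ k+ and n+ co k, are the parental types, so the F1 was n co+ k+ / n+ co k.
The two rarest classes, n co k+ and n+ co+ k, are the double crossovers. Comparing them with the parentals, only the co allele has switched, so co is the middle locus and the order is n – co – k.
Crossovers in the n–co interval produce the single-crossover classes n+ co+ k+ and n co k (45 + 53 = 98) plus the double crossovers (5).
RF(n–co) = (98 + 5) / 589 = 103/589 = 0.1749 → 17.5 centimorgans.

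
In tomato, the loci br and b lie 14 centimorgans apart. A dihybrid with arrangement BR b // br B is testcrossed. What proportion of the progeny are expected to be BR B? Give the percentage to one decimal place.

A map distance of 14 centimorgans corresponds to a recombination frequency of 0.140.
The F1 is BR b / br B, so BR B is a recombinant gamete class with expected frequency r/2 = 0.140/2 = 0.0700.
That is 0.0700 = 7.0% of the progeny.

7.0%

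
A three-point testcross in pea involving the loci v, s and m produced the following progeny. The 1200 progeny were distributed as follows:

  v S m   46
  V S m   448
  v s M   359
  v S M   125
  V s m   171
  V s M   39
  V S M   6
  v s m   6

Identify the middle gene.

m

The two most frequent reciprocal classes, v s M and V S m, are the parental types, so the F1 was v s M / V S m.
The two rarest classes, v s m and V S M, are the double crossovers. Comparing them with the parentals, only the m allele has switched, so m is the middle locus and the order is s – m – v.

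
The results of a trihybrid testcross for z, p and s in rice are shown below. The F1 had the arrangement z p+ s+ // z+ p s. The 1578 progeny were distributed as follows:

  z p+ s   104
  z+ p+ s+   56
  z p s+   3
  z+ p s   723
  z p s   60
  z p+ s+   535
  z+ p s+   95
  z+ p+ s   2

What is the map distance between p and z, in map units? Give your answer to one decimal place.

7.7 map units

The two rarest classes, z p s+ and z+ p+ s, are the double crossovers. Comparing them with the parentals, only the p allele has switched, so p is the middle locus and the order is z – p – s.
Crossovers in the z–p interval produce the single-crossover classes z+ p+ s+ and z p s (56 + 60 = 116) plus the double crossovers (5).
RF(z–p) = (116 + 5) / 1578 = 121/1578 = 0.0767 → 7.7 map units.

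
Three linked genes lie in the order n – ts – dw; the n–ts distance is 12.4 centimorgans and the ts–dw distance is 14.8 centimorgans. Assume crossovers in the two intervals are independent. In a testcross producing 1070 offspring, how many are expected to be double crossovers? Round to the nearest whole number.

20

Map distances give recombination frequencies of 0.124 and 0.148 for the two intervals.
With no interference, expected double-crossover frequency = 0.124 × 0.148 = 0.01835.
Expected number = 0.01835 × 1070 = 19.64 ≈ 20.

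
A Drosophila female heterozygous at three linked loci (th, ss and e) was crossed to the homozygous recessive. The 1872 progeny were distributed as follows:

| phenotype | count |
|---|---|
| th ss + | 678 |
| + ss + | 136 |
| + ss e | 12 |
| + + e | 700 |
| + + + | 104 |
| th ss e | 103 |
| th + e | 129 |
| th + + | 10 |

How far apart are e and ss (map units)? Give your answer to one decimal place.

The two most frequent reciprocal classes, th ss + and + + e, are the parental types, so the F1 was th ss + / + + e.
The two rarest classes, th + + and + ss e, are the double crossovers. Comparing them with the parentals, only the ss allele has switched, so ss is the middle locus and the order is e – ss – th.
Crossovers in the e–ss interval produce the single-crossover classes th ss e and + + + (103 + 104 = 207) plus the double crossovers (22).
RF(e–ss) = (207 + 22) / 1872 = 229/1872 = 0.1223 → 12.2 map units.

12.2 map units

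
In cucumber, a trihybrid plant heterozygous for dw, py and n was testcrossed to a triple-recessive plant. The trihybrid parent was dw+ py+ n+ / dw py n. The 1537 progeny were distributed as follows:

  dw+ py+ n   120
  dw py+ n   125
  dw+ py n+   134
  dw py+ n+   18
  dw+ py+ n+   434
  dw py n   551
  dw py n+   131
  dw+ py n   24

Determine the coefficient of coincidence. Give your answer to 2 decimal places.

The two rarest classes, dw py+ n+ and dw+ py n, are the double crossovers. Comparing them with the parentals, only the dw allele has switched, so dw is the middle locus and the order is n – dw – py.
n–dw: (251 + 42)/1537 = 0.1906; dw–py: (259 + 42)/1537 = 0.1958.
Expected DCO frequency = 0.1906 × 0.1958 ≈ 0.03732; observed = 42/1537 ≈ 0.02733.
Coefficient of coincidence = 0.02733/0.03732 ≈ 0.73.

0.73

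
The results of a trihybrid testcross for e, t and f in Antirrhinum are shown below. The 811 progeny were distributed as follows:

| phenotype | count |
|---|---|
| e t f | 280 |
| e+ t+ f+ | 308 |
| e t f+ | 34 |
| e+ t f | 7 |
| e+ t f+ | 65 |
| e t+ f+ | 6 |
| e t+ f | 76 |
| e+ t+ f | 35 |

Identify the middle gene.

e

The two most frequent reciprocal classes, e t f and e+ t+ f+, are the parental types, so the F1 was e t f / e+ t+ f+.
The two rarest classes, e+ t f and e t+ f+, are the double crossovers. Comparing them with the parentals, only the e allele has switched, so e is the middle locus and the order is f – e – t.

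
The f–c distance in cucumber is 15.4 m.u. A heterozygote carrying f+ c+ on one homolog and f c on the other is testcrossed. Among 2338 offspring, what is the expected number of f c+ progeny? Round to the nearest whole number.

180

A map distance of 15.4 m.u. corresponds to a recombination frequency of 0.154.
The F1 is f+ c+ / f c, so f c+ is a recombinant gamete class with expected frequency r/2 = 0.154/2 = 0.0770.
Expected number = 0.0770 × 2338 = 180.03 ≈ 180.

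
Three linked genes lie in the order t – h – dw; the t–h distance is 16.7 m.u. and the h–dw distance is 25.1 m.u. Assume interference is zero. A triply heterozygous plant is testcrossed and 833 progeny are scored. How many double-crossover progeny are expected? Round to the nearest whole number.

Map distances give recombination frequencies of 0.167 and 0.251 for the two intervals.
With no interference, expected double-crossover frequency = 0.167 × 0.251 = 0.04192.
Expected number = 0.04192 × 833 = 34.92 ≈ 35.

35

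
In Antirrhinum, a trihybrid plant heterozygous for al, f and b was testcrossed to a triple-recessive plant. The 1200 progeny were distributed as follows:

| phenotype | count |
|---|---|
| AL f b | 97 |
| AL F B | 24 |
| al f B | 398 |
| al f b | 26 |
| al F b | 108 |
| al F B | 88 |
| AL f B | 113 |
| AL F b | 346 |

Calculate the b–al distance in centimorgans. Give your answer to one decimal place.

22.6 centimorgans

The two most frequent reciprocal classes, al f B and AL F b, are the parental types, so the F1 was al f B / AL F b.
The two rarest classes, al f b and AL F B, are the double crossovers. Comparing them with the parentals, only the b allele has switched, so b is the middle locus and the order is al – b – f.
Crossovers in the al–b interval produce the single-crossover classes AL f B and al F b (113 + 108 = 221) plus the double crossovers (50).
RF(al–b) = (221 + 50) / 1200 = 271/1200 = 0.2258 → 22.6 centimorgans.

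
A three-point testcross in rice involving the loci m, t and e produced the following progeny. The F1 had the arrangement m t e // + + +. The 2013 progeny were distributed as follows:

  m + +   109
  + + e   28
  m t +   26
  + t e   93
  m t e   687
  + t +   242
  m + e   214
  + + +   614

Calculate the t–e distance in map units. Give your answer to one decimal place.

The two rarest classes, m t + and + + e, are the double crossovers. Comparing them with the parentals, only the e allele has switched, so e is the middle locus and the order is t – e – m.
Crossovers in the t–e interval produce the single-crossover classes m + e and + t + (214 + 242 = 456) plus the double crossovers (54).
RF(t–e) = (456 + 54) / 2013 = 510/2013 = 0.2534 → 25.3 map units.

25.3 map units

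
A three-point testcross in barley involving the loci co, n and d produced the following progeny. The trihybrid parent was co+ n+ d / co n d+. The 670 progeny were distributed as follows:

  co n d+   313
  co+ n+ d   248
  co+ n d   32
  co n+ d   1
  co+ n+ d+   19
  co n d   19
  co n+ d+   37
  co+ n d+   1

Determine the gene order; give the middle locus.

co

The two rarest classes, co n+ d and co+ n d+, are the double crossovers. Comparing them with the parentals, only the co allele has switched, so co is the middle locus and the order is d – co – n.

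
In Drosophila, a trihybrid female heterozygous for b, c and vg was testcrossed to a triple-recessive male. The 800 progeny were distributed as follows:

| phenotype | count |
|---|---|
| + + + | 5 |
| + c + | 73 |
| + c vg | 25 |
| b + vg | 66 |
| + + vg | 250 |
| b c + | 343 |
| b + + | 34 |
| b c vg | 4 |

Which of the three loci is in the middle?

vg

The two most frequent reciprocal classes, b c + and + + vg, are the parental types, so the F1 was b c + / + + vg.
The two rarest classes, b c vg and + + +, are the double crossovers. Comparing them with the parentals, only the vg allele has switched, so vg is the middle locus and the order is b – vg – c.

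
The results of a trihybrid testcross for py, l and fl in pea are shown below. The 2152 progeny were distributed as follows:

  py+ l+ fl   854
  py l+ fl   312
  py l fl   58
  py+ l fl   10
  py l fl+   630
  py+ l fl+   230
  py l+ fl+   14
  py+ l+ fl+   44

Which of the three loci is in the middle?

The two most frequent reciprocal classes, py+ l+ fl and py l fl+, are the parental types, so the F1 was py+ l+ fl / py l fl+.
The two rarest classes, py+ l fl and py l+ fl+, are the double crossovers. Comparing them with the parentals, only the l allele has switched, so l is the middle locus and the order is fl – l – py.

l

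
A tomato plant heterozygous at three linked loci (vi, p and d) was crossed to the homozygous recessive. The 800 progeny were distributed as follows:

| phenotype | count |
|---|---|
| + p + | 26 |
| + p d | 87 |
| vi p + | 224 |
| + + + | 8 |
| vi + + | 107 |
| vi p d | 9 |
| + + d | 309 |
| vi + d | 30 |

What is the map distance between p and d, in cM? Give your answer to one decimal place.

The two most frequent reciprocal classes, vi p + and + + d, are the parental types, so the F1 was vi p + / + + d.
The two rarest classes, vi p d and + + +, are the double crossovers. Comparing them with the parentals, only the d allele has switched, so d is the middle locus and the order is vi – d – p.
Crossovers in the d–p interval produce the single-crossover classes vi + + and + p d (107 + 87 = 194) plus the double crossovers (17).
RF(d–p) = (194 + 17) / 800 = 211/800 = 0.2637 → 26.4 cM.

26.4 cM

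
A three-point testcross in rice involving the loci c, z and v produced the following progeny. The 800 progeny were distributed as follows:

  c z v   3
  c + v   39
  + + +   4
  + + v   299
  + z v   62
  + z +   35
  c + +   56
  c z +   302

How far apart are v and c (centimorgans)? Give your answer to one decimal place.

The two most frequent reciprocal classes, + + v and c z +, are the parental types, so the F1 was + + v / c z +.
The two rarest classes, + + + and c z v, are the double crossovers. Comparing them with the parentals, only the v allele has switched, so v is the middle locus and the order is c – v – z.
Crossovers in the c–v interval produce the single-crossover classes c + v and + z + (39 + 35 = 74) plus the double crossovers (7).
RF(c–v) = (74 + 7) / 800 = 81/800 = 0.1013 → 10.1 centimorgans.

10.1 centimorgans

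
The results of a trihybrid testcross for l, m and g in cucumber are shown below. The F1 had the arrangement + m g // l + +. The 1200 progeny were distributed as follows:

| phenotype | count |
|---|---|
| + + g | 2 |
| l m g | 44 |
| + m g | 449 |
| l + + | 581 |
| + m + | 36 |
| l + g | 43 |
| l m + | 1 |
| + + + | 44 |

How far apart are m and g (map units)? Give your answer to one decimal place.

The two rarest classes, + + g and l m +, are the double crossovers. Comparing them with the parentals, only the m allele has switched, so m is the middle locus and the order is g – m – l.
Crossovers in the g–m interval produce the single-crossover classes + m + and l + g (36 + 43 = 79) plus the double crossovers (3).
RF(g–m) = (79 + 3) / 1200 = 82/1200 = 0.0683 → 6.8 map units.

6.8 map units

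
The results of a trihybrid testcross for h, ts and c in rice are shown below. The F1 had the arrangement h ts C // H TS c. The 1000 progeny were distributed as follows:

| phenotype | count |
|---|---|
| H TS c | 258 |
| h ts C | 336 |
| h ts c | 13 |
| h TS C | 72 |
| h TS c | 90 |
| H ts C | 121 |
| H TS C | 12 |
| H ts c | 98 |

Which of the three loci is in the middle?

The two rarest classes, h ts c and H TS C, are the double crossovers. Comparing them with the parentals, only the c allele has switched, so c is the middle locus and the order is ts – c – h.

c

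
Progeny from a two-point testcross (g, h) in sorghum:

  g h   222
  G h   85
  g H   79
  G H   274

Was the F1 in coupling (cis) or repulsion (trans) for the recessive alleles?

cis

The two most frequent classes are G H (274) and g h (222); these are the parental (non-recombinant) types.
So the F1 carried G H on one chromosome and g h on the other — the recessive alleles are on the same chromosome (cis / coupling).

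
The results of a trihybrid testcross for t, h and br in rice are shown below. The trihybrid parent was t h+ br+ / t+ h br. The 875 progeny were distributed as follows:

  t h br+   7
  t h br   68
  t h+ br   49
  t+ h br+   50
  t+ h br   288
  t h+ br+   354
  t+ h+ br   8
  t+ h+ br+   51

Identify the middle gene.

The two rarest classes, t h br+ and t+ h+ br, are the double crossovers. Comparing them with the parentals, only the h allele has switched, so h is the middle locus and the order is t – h – br.

h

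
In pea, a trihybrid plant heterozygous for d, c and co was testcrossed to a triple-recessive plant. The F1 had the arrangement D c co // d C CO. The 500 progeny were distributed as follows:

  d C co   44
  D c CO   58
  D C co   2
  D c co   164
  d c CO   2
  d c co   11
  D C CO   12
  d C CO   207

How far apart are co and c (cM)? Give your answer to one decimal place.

21.2 cM

The two rarest classes, D C co and d c CO, are the double crossovers. Comparing them with the parentals, only the c allele has switched, so c is the middle locus and the order is co – c – d.
Crossovers in the co–c interval produce the single-crossover classes D c CO and d C co (58 + 44 = 102) plus the double crossovers (4).
RF(co–c) = (102 + 4) / 500 = 106/500 = 0.2120 → 21.2 cM.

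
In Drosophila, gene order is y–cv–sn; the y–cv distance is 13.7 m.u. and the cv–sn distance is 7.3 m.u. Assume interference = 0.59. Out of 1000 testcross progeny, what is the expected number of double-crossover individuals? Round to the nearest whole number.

Map distances give recombination frequencies of 0.137 and 0.073 for the two intervals.
With interference 0.59 (so coincidence = 0.41), expected double-crossover frequency = 0.137 × 0.073 × 0.41 = 0.00410.
Expected number = 0.00410 × 1000 = 4.10 ≈ 4.

4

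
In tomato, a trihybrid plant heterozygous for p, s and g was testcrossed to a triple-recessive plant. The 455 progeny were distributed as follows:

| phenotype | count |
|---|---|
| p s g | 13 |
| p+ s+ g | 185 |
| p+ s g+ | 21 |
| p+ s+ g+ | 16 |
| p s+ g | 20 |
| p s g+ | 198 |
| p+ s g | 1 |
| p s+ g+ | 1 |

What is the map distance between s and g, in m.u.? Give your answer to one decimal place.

6.8 m.u.

The two most frequent reciprocal classes, p s g+ and p+ s+ g, are the parental types, so the F1 was p s g+ / p+ s+ g.
The two rarest classes, p s+ g+ and p+ s g, are the double crossovers. Comparing them with the parentals, only the s allele has switched, so s is the middle locus and the order is g – s – p.
Crossovers in the g–s interval produce the single-crossover classes p s g and p+ s+ g+ (13 + 16 = 29) plus the double crossovers (2).
RF(g–s) = (29 + 2) / 455 = 31/455 = 0.0681 → 6.8 m.u.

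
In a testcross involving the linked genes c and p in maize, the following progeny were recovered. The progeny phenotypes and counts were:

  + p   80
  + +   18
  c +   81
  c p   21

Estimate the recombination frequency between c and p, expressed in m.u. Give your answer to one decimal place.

19.5 m.u.

The two most frequent classes, + p (80) and c + (81), are the parental types, so the F1 was + p / c +.
The recombinant classes are + + and c p: 18 + 21 = 39.
Recombination frequency = 39/200 = 0.1950 ≈ 19.5%, i.e. 19.5 m.u.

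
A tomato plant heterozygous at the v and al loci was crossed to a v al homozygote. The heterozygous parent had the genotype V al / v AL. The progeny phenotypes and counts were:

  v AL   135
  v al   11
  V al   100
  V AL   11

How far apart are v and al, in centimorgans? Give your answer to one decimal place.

The recombinant classes are V AL and v al: 11 + 11 = 22.
Recombination frequency = 22/257 = 0.0856 ≈ 8.6%, i.e. 8.6 centimorgans.

8.6 centimorgans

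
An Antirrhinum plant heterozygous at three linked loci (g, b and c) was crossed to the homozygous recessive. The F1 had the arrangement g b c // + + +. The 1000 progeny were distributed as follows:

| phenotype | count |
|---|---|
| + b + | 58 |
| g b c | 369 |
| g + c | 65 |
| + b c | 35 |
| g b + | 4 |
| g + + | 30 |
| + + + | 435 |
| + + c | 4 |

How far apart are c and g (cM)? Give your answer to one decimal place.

7.3 cM

The two rarest classes, g b + and + + c, are the double crossovers. Comparing them with the parentals, only the c allele has switched, so c is the middle locus and the order is g – c – b.
Crossovers in the g–c interval produce the single-crossover classes + b c and g + + (35 + 30 = 65) plus the double crossovers (8).
RF(g–c) = (65 + 8) / 1000 = 73/1000 = 0.0730 → 7.3 cM.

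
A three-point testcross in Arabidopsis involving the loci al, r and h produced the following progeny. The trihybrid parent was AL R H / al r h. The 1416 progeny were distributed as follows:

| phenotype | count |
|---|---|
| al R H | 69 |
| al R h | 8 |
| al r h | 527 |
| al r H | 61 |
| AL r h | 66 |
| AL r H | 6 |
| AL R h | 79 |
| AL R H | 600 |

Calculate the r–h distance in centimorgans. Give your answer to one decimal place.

10.9 centimorgans

The two rarest classes, AL r H and al R h, are the double crossovers. Comparing them with the parentals, only the r allele has switched, so r is the middle locus and the order is h – r – al.
Crossovers in the h–r interval produce the single-crossover classes AL R h and al r H (79 + 61 = 140) plus the double crossovers (14).
RF(h–r) = (140 + 14) / 1416 = 154/1416 = 0.1088 → 10.9 centimorgans.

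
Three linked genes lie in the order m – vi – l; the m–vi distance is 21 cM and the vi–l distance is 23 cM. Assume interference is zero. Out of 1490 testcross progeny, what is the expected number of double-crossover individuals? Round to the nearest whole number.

Map distances give recombination frequencies of 0.210 and 0.230 for the two intervals.
With no interference, expected double-crossover frequency = 0.210 × 0.230 = 0.04830.
Expected number = 0.04830 × 1490 = 71.97 ≈ 72.

72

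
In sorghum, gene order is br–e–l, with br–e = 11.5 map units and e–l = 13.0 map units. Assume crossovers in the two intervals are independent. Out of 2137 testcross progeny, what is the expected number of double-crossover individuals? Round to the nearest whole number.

32

Map distances give recombination frequencies of 0.115 and 0.130 for the two intervals.
With no interference, expected double-crossover frequency = 0.115 × 0.130 = 0.01495.
Expected number = 0.01495 × 2137 = 31.95 ≈ 32.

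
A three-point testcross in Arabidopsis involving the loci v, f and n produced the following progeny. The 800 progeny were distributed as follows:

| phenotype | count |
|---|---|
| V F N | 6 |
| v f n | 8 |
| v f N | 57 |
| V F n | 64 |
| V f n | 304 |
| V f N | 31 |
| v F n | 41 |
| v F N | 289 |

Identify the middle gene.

The two most frequent reciprocal classes, v F N and V f n, are the parental types, so the F1 was v F N / V f n.
The two rarest classes, V F N and v f n, are the double crossovers. Comparing them with the parentals, only the v allele has switched, so v is the middle locus and the order is f – v – n.

v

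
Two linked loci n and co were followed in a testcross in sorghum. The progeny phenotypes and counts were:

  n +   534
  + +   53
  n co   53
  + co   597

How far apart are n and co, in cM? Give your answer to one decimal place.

The two most frequent classes, + co (597) and n + (534), are the parental types, so the F1 was + co / n +.
The recombinant classes are + + and n co: 53 + 53 = 106.
Recombination frequency = 106/1237 = 0.0857 ≈ 8.6%, i.e. 8.6 cM.

8.6 cM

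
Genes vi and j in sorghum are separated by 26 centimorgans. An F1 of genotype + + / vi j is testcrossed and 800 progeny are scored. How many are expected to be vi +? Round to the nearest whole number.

A map distance of 26 centimorgans corresponds to a recombination frequency of 0.260.
The F1 is + + / vi j, so vi + is a recombinant gamete class with expected frequency r/2 = 0.260/2 = 0.1300.
Expected number = 0.1300 × 800 = 104.00 ≈ 104.

104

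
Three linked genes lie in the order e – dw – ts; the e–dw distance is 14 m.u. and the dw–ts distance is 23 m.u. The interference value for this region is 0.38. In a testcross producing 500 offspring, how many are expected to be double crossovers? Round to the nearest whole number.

Map distances give recombination frequencies of 0.140 and 0.230 for the two intervals.
With interference 0.38 (so coincidence = 0.62), expected double-crossover frequency = 0.140 × 0.230 × 0.62 = 0.01996.
Expected number = 0.01996 × 500 = 9.98 ≈ 10.

10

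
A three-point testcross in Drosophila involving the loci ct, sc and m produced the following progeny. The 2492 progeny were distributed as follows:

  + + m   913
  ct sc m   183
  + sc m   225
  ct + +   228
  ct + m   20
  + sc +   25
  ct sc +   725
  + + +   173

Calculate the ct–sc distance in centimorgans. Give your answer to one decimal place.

20.0 centimorgans

The two most frequent reciprocal classes, ct sc + and + + m, are the parental types, so the F1 was ct sc + / + + m.
The two rarest classes, + sc + and ct + m, are the double crossovers. Comparing them with the parentals, only the ct allele has switched, so ct is the middle locus and the order is sc – ct – m.
Crossovers in the sc–ct interval produce the single-crossover classes ct + + and + sc m (228 + 225 = 453) plus the double crossovers (45).
RF(sc–ct) = (453 + 45) / 2492 = 498/2492 = 0.1998 → 20.0 centimorgans.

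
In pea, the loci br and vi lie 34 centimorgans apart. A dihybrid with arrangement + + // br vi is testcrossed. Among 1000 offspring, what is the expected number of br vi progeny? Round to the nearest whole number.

A map distance of 34 centimorgans corresponds to a recombination frequency of 0.340.
The F1 is + + / br vi, so br vi is a parental gamete class with expected frequency (1 − r)/2 = 0.660/2 = 0.3300.
Expected number = 0.3300 × 1000 = 330.00 ≈ 330.

330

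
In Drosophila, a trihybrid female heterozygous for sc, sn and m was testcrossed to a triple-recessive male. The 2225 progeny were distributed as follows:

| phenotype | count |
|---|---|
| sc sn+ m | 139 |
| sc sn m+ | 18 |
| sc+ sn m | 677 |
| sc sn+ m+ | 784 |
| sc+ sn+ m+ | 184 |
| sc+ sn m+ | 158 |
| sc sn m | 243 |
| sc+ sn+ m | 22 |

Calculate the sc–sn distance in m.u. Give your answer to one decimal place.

21.0 m.u.

The two most frequent reciprocal classes, sc sn+ m+ and sc+ sn m, are the parental types, so the F1 was sc sn+ m+ / sc+ sn m.
The two rarest classes, sc sn m+ and sc+ sn+ m, are the double crossovers. Comparing them with the parentals, only the sn allele has switched, so sn is the middle locus and the order is sc – sn – m.
Crossovers in the sc–sn interval produce the single-crossover classes sc+ sn+ m+ and sc sn m (184 + 243 = 427) plus the double crossovers (40).
RF(sc–sn) = (427 + 40) / 2225 = 467/2225 = 0.2099 → 21.0 m.u.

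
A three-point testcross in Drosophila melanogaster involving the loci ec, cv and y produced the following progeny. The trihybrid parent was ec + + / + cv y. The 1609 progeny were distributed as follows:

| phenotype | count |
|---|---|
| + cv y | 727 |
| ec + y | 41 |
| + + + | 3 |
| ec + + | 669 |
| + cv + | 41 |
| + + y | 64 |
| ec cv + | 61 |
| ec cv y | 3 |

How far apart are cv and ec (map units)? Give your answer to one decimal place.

The two rarest classes, + + + and ec cv y, are the double crossovers. Comparing them with the parentals, only the ec allele has switched, so ec is the middle locus and the order is y – ec – cv.
Crossovers in the ec–cv interval produce the single-crossover classes ec cv + and + + y (61 + 64 = 125) plus the double crossovers (6).
RF(ec–cv) = (125 + 6) / 1609 = 131/1609 = 0.0814 → 8.1 map units.

8.1 map units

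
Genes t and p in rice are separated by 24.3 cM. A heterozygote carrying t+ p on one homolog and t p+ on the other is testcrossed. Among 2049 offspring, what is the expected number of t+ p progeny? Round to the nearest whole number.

A map distance of 24.3 cM corresponds to a recombination frequency of 0.243.
The F1 is t+ p / t p+, so t+ p is a parental gamete class with expected frequency (1 − r)/2 = 0.757/2 = 0.3785.
Expected number = 0.3785 × 2049 = 775.55 ≈ 776.

776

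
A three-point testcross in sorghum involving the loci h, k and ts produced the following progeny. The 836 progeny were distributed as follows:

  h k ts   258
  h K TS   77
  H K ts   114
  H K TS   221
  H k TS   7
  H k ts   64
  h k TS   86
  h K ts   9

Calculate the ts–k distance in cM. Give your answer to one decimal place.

The two most frequent reciprocal classes, H K TS and h k ts, are the parental types, so the F1 was H K TS / h k ts.
The two rarest classes, H k TS and h K ts, are the double crossovers. Comparing them with the parentals, only the k allele has switched, so k is the middle locus and the order is ts – k – h.
Crossovers in the ts–k interval produce the single-crossover classes H K ts and h k TS (114 + 86 = 200) plus the double crossovers (16).
RF(ts–k) = (200 + 16) / 836 = 216/836 = 0.2584 → 25.8 cM.

25.8 cM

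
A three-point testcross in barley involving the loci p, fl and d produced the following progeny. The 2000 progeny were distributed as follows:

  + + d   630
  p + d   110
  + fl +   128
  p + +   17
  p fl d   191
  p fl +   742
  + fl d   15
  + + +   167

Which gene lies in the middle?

The two most frequent reciprocal classes, p fl + and + + d, are the parental types, so the F1 was p fl + / + + d.
The two rarest classes, p + + and + fl d, are the double crossovers. Comparing them with the parentals, only the fl allele has switched, so fl is the middle locus and the order is d – fl – p.

fl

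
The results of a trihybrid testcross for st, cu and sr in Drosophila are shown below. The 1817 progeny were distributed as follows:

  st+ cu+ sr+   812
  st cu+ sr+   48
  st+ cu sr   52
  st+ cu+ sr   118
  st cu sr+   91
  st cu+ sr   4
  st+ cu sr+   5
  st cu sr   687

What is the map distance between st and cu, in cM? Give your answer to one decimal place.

The two most frequent reciprocal classes, st+ cu+ sr+ and st cu sr, are the parental types, so the F1 was st+ cu+ sr+ / st cu sr.
The two rarest classes, st+ cu sr+ and st cu+ sr, are the double crossovers. Comparing them with the parentals, only the cu allele has switched, so cu is the middle locus and the order is sr – cu – st.
Crossovers in the cu–st interval produce the single-crossover classes st cu+ sr+ and st+ cu sr (48 + 52 = 100) plus the double crossovers (9).
RF(cu–st) = (100 + 9) / 1817 = 109/1817 = 0.0600 → 6.0 cM.

6.0 cM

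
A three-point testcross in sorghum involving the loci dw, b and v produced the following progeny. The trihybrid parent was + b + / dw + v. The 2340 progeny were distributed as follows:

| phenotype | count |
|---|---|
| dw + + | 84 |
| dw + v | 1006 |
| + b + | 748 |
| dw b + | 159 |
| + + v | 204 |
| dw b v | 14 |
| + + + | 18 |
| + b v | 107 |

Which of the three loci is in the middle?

The two rarest classes, + + + and dw b v, are the double crossovers. Comparing them with the parentals, only the b allele has switched, so b is the middle locus and the order is dw – b – v.

b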